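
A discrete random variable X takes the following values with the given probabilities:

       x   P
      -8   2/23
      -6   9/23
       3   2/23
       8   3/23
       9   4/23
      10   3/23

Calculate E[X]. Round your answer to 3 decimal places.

1.130

E[X] = (2/23)·(-8) + (9/23)·(-6) + (2/23)·3 + (3/23)·8 + (4/23)·9 + (3/23)·10
     = 26/23 ≈ 1.130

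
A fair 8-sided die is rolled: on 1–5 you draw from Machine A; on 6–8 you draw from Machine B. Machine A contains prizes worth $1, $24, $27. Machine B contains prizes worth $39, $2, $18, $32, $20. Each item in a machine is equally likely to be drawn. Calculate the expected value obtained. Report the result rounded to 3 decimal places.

$19.158

E[X | Machine A] = (1 + 24 + 27)/3 = 52/3
E[X | Machine B] = (39 + 2 + 18 + 32 + 20)/5 = 111/5
E[X] = (5/8)·52/3 + (3/8)·111/5 = 2299/120 ≈ 19.158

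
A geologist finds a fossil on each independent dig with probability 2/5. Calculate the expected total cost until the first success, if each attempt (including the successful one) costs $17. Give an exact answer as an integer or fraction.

E[#attempts] = 1/p = 5/2; E[cost] = 17·5/2 = 85/2.

85/2 dollars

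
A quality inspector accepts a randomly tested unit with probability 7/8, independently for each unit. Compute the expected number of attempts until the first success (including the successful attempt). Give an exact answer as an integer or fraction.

For a geometric distribution, E[trials] = 1/p = 1/(7/8) = 8/7.

8/7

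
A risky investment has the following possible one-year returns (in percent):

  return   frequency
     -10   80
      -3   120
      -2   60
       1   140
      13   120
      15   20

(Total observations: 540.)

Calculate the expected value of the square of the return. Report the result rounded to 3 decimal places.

Total = 540, so P(return=-10) = 80/540, etc.
E[X²] = (4/27)·100 + (2/9)·9 + (1/9)·4 + (7/27)·1 + (2/9)·169 + (1/27)·225
     = 1712/27 ≈ 63.407

63.407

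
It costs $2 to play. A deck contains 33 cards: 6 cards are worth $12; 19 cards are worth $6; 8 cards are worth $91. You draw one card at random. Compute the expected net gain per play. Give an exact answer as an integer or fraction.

E[payout] = (6/33)·12 + (19/33)·6 + (8/33)·91 = 914/33
Expected profit = 914/33 − 2 = 848/33

848/33 dollars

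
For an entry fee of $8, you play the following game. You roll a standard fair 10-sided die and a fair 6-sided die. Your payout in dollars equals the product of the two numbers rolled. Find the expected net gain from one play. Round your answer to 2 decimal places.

Distribution of the product of the two numbers rolled: 1 w.p. 1/60, 2 w.p. 1/30, 3 w.p. 1/30, 4 w.p. 1/20, 5 w.p. 1/30, 6 w.p. 1/15, …
E[payout] = (1/60)·1 + (1/30)·2 + (1/30)·3 + (1/20)·4 + (1/30)·5 + (1/15)·6 + (1/60)·7 + (1/20)·8 + (1/30)·9 + (1/20)·10 + (1/15)·12 + (1/60)·14 + (1/30)·15 + (1/30)·16 + (1/20)·18 + (1/20)·20 + (1/60)·21 + (1/20)·24 + (1/60)·25 + (1/60)·27 + (1/60)·28 + (1/20)·30 + (1/60)·32 + (1/60)·35 + (1/30)·36 + (1/30)·40 + (1/60)·42 + (1/60)·45 + (1/60)·48 + (1/60)·50 + (1/60)·54 + (1/60)·60 = 77/4
Expected profit = 77/4 − 8 = 45/4 ≈ $11.25

$11.25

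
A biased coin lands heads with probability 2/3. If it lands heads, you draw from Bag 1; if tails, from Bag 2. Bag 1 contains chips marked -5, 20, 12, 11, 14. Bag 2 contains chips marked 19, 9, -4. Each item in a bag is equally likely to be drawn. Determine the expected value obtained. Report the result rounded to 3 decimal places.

E[X | Bag 1] = (-5 + 20 + 12 + 11 + 14)/5 = 52/5
E[X | Bag 2] = (19 + 9 − 4)/3 = 8
E[X] = (2/3)·52/5 + (1/3)·8 = 48/5 ≈ 9.600

9.600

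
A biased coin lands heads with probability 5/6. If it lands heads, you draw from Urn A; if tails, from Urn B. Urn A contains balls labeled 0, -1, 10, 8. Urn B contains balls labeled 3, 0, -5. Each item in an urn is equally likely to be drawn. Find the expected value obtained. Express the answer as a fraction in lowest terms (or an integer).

247/72

E[X | Urn A] = (0 − 1 + 10 + 8)/4 = 17/4
E[X | Urn B] = (3 + 0 − 5)/3 = -2/3
E[X] = (5/6)·17/4 + (1/6)·(-2/3) = 247/72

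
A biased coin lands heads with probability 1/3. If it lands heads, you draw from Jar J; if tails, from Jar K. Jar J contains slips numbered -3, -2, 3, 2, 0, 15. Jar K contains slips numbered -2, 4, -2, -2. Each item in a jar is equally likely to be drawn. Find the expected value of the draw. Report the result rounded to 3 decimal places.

0.500

E[X | Jar J] = (-3 − 2 + 3 + 2 + 0 + 15)/6 = 5/2
E[X | Jar K] = (-2 + 4 − 2 − 2)/4 = -1/2
E[X] = (1/3)·5/2 + (2/3)·(-1/2) = 1/2 ≈ 0.500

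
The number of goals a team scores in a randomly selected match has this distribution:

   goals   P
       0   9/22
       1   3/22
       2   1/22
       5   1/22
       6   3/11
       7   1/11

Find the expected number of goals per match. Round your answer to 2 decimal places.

E[X] = (9/22)·0 + (3/22)·1 + (1/22)·2 + (1/22)·5 + (3/11)·6 + (1/11)·7
     = 30/11 ≈ 2.73

2.73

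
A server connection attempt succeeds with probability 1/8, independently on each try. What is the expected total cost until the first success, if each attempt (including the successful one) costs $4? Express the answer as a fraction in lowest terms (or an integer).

$32

E[#attempts] = 1/p = 8; E[cost] = 4·8 = 32.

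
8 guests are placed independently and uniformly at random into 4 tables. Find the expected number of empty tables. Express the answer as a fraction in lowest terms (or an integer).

6561/16384

Let Xⱼ=1 if table j is empty. P(Xⱼ=1) = ((4-1)/4)^8 = 6561/65536.
By linearity, E[#empty] = 4·6561/65536 = 6561/16384.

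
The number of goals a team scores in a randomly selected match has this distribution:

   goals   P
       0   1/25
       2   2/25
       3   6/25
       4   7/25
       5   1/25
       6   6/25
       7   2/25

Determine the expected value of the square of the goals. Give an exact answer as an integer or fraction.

E[X²] = (1/25)·0 + (2/25)·4 + (6/25)·9 + (7/25)·16 + (1/25)·25 + (6/25)·36 + (2/25)·49
     = 513/25

513/25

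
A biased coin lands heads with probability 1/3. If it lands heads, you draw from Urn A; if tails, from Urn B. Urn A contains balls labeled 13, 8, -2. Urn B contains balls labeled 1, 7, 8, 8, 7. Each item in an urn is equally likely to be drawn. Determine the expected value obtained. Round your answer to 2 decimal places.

E[X | Urn A] = (13 + 8 − 2)/3 = 19/3
E[X | Urn B] = (1 + 7 + 8 + 8 + 7)/5 = 31/5
E[X] = (1/3)·19/3 + (2/3)·31/5 = 281/45 ≈ 6.24

6.24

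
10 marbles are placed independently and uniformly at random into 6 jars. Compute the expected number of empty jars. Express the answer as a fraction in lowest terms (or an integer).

9765625/10077696

Let Xⱼ=1 if jar j is empty. P(Xⱼ=1) = ((6-1)/6)^10 = 9765625/60466176.
By linearity, E[#empty] = 6·9765625/60466176 = 9765625/10077696.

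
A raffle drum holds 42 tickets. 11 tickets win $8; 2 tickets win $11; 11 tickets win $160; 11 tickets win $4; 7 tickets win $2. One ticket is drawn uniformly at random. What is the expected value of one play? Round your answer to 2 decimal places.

E[payout] = (11/42)·8 + (2/42)·11 + (11/42)·160 + (11/42)·4 + (7/42)·2 = 964/21
≈ $45.90

$45.90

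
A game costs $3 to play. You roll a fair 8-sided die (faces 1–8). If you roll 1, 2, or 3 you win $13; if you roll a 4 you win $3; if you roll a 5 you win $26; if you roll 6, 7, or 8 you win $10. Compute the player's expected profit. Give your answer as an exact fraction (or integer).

E[payout] = (1/8)·3 + (3/8)·10 + (3/8)·13 + (1/8)·26 = 49/4
Expected profit = 49/4 − 3 = 37/4

37/4 dollars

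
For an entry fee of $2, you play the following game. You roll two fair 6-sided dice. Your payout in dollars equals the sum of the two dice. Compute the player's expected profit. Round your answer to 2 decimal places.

$5.00

Distribution of the sum of the two dice: 2 w.p. 1/36, 3 w.p. 1/18, 4 w.p. 1/12, 5 w.p. 1/9, 6 w.p. 5/36, 7 w.p. 1/6, …
E[payout] = (1/36)·2 + (1/18)·3 + (1/12)·4 + (1/9)·5 + (5/36)·6 + (1/6)·7 + (5/36)·8 + (1/9)·9 + (1/12)·10 + (1/18)·11 + (1/36)·12 = 7
Expected profit = 7 − 2 = 5 ≈ $5.00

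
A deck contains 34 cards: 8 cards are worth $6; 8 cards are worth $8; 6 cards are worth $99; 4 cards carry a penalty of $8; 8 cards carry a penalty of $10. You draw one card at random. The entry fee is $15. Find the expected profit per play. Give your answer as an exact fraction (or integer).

E[payout] = (8/34)·6 + (8/34)·8 + (6/34)·99 + (4/34)·(-8) + (8/34)·(-10) = 297/17
Expected profit = 297/17 − 15 = 42/17

42/17 dollars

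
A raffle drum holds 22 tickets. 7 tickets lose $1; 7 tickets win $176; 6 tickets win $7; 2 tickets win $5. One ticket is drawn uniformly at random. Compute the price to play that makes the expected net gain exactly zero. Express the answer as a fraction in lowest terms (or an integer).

1277/22 dollars

E[payout] = (7/22)·(-1) + (7/22)·176 + (6/22)·7 + (2/22)·5 = 1277/22
Fair fee = E[payout] = 1277/22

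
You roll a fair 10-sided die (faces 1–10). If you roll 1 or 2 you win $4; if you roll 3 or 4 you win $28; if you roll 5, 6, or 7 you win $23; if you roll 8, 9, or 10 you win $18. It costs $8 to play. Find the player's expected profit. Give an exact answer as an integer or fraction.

E[payout] = (1/5)·4 + (3/10)·18 + (3/10)·23 + (1/5)·28 = 187/10
Expected profit = 187/10 − 8 = 107/10

107/10 dollars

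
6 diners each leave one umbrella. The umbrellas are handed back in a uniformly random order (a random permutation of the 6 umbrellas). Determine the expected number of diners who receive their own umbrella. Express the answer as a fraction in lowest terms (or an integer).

1

Let Xᵢ = 1 if person i gets their own umbrella. For each i, P(Xᵢ=1) = 1/6.
By linearity of expectation, E[X₁+…+X_6] = 6·(1/6) = 1.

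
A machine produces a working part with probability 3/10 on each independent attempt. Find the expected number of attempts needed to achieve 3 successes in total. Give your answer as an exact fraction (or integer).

By linearity (sum of 3 independent geometric waits), E[trials] = 3/p = 3/(3/10) = 10.

10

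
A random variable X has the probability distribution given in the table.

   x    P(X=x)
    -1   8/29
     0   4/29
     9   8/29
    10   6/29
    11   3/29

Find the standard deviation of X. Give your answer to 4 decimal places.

E[X] = 157/29, E[X²] = 1619/29
Var(X) = E[X²] − (E[X])² = 1619/29 − 24649/841 = 22302/841
SD(X) = √(22302/841) ≈ 5.1496

5.1496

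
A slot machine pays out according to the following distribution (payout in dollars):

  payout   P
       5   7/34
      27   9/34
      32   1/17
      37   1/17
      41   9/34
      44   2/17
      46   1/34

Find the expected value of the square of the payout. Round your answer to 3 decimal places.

1073.853

E[X²] = (7/34)·25 + (9/34)·729 + (1/17)·1024 + (1/17)·1369 + (9/34)·1681 + (2/17)·1936 + (1/34)·2116
     = 36511/34 ≈ 1073.853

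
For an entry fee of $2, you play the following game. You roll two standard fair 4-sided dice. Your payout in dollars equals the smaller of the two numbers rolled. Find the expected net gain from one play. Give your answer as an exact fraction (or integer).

-1/8 dollars

Distribution of the smaller of the two numbers rolled: 1 w.p. 7/16, 2 w.p. 5/16, 3 w.p. 3/16, 4 w.p. 1/16
E[payout] = (7/16)·1 + (5/16)·2 + (3/16)·3 + (1/16)·4 = 15/8
Expected profit = 15/8 − 2 = -1/8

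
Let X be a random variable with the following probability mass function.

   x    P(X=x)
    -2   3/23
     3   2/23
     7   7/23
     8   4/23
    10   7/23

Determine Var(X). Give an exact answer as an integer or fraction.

7766/529

E[X] = (3/23)·(-2) + (2/23)·3 + (7/23)·7 + (4/23)·8 + (7/23)·10 = 151/23
E[X²] = (3/23)·4 + (2/23)·9 + (7/23)·49 + (4/23)·64 + (7/23)·100 = 1329/23
Var(X) = 1329/23 − (151/23)² = 7766/529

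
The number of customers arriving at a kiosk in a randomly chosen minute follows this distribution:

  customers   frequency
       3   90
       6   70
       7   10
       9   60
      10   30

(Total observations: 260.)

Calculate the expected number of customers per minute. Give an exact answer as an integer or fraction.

Total = 260, so P(customers=3) = 90/260, etc.
E[X] = (9/26)·3 + (7/26)·6 + (1/26)·7 + (3/13)·9 + (3/26)·10
     = 80/13

80/13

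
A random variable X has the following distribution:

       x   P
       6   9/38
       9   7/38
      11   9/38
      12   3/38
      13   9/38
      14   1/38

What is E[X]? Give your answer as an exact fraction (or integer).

E[X] = (9/38)·6 + (7/38)·9 + (9/38)·11 + (3/38)·12 + (9/38)·13 + (1/38)·14
     = 383/38

383/38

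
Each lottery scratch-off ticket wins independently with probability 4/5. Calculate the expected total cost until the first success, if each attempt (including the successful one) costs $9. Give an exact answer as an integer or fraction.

45/4 dollars

E[#attempts] = 1/p = 5/4; E[cost] = 9·5/4 = 45/4.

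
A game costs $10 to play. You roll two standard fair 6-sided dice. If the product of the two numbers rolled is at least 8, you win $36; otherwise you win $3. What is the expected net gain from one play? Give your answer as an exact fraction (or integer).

79/6 dollars

E[payout] = (7/18)·3 + (11/18)·36 = 139/6
Expected profit = 139/6 − 10 = 79/6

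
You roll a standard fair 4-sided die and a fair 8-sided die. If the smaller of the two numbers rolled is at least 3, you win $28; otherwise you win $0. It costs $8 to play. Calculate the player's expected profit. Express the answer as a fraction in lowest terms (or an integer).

5/2 dollars

E[payout] = (5/8)·0 + (3/8)·28 = 21/2
Expected profit = 21/2 − 8 = 5/2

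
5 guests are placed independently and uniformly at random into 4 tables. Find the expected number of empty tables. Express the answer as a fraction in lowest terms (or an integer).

Let Xⱼ=1 if table j is empty. P(Xⱼ=1) = ((4-1)/4)^5 = 243/1024.
By linearity, E[#empty] = 4·243/1024 = 243/256.

243/256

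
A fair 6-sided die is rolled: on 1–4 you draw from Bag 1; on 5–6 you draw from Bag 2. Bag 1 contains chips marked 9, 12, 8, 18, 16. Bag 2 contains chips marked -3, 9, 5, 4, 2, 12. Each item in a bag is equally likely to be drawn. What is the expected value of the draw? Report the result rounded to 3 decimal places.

10.011

E[X | Bag 1] = (9 + 12 + 8 + 18 + 16)/5 = 63/5
E[X | Bag 2] = (-3 + 9 + 5 + 4 + 2 + 12)/6 = 29/6
E[X] = (2/3)·63/5 + (1/3)·29/6 = 901/90 ≈ 10.011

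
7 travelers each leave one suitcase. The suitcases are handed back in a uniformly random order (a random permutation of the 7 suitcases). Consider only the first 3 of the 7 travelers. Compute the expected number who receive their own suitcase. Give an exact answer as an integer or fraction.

3/7

Let Xᵢ = 1 if person i gets their own suitcase. For each i, P(Xᵢ=1) = 1/7.
By linearity of expectation, E[X₁+…+X_3] = 3·(1/7) = 3/7.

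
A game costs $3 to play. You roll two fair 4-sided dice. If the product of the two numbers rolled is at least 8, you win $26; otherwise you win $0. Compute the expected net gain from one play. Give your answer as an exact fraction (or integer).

27/4 dollars

E[payout] = (5/8)·0 + (3/8)·26 = 39/4
Expected profit = 39/4 − 3 = 27/4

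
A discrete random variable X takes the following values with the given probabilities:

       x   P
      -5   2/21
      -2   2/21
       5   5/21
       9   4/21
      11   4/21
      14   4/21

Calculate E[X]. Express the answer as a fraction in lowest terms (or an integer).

7

E[X] = (2/21)·(-5) + (2/21)·(-2) + (5/21)·5 + (4/21)·9 + (4/21)·11 + (4/21)·14
     = 7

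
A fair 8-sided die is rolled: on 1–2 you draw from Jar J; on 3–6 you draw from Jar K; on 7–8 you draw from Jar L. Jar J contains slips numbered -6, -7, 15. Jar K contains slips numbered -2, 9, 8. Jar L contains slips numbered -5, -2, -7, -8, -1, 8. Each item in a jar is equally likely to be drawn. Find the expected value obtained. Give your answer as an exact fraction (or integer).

49/24

E[X | Jar J] = (-6 − 7 + 15)/3 = 2/3
E[X | Jar K] = (-2 + 9 + 8)/3 = 5
E[X | Jar L] = (-5 − 2 − 7 − 8 − 1 + 8)/6 = -5/2
E[X] = (1/4)·2/3 + (1/2)·5 + (1/4)·(-5/2) = 49/24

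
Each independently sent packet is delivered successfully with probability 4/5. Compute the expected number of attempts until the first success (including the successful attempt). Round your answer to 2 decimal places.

For a geometric distribution, E[trials] = 1/p = 1/(4/5) = 5/4.
≈ 1.25

1.25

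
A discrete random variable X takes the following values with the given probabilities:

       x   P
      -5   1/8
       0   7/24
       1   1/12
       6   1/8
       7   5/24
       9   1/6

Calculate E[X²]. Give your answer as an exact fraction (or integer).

377/12

E[X²] = (1/8)·25 + (7/24)·0 + (1/12)·1 + (1/8)·36 + (5/24)·49 + (1/6)·81
     = 377/12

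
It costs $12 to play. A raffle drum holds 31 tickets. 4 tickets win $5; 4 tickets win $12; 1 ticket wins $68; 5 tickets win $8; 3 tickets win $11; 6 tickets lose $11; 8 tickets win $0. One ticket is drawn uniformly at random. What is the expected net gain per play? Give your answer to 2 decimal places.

E[payout] = (4/31)·5 + (4/31)·12 + (1/31)·68 + (5/31)·8 + (3/31)·11 + (6/31)·(-11) + (8/31)·0 = 143/31
Expected profit = 143/31 − 12 = -229/31 ≈ -$7.39

-$7.39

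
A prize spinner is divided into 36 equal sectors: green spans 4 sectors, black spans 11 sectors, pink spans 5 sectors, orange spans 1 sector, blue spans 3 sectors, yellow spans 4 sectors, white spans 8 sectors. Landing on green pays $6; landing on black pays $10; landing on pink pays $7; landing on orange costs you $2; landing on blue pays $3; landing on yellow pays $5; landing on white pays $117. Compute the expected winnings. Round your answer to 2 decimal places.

$31.44

E[payout] = (4/36)·6 + (11/36)·10 + (5/36)·7 + (1/36)·(-2) + (3/36)·3 + (4/36)·5 + (8/36)·117 = 283/9
≈ $31.44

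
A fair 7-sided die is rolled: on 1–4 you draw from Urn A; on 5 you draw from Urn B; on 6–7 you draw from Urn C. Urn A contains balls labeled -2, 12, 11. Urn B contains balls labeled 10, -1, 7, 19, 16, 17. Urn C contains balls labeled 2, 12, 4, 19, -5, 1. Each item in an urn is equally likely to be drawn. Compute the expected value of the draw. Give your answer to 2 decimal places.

7.19

E[X | Urn A] = (-2 + 12 + 11)/3 = 7
E[X | Urn B] = (10 − 1 + 7 + 19 + 16 + 17)/6 = 34/3
E[X | Urn C] = (2 + 12 + 4 + 19 − 5 + 1)/6 = 11/2
E[X] = (4/7)·7 + (1/7)·34/3 + (2/7)·11/2 = 151/21 ≈ 7.19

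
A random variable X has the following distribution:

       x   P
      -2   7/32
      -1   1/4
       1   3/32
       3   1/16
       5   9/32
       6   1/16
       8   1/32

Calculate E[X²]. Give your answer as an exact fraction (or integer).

E[X²] = (7/32)·4 + (1/4)·1 + (3/32)·1 + (1/16)·9 + (9/32)·25 + (1/16)·36 + (1/32)·64
     = 209/16

209/16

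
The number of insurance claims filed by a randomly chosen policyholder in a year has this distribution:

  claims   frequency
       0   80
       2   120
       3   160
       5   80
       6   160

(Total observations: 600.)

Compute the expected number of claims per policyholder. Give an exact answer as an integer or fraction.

52/15

Total = 600, so P(claims=0) = 80/600, etc.
E[X] = (2/15)·0 + (1/5)·2 + (4/15)·3 + (2/15)·5 + (4/15)·6
     = 52/15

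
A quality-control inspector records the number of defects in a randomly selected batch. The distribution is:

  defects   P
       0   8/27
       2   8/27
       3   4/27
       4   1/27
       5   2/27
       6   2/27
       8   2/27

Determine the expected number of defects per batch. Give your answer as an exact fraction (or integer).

E[X] = (8/27)·0 + (8/27)·2 + (4/27)·3 + (1/27)·4 + (2/27)·5 + (2/27)·6 + (2/27)·8
     = 70/27

70/27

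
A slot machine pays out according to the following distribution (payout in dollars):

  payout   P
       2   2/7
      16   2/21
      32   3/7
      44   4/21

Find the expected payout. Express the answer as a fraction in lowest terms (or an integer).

508/21 dollars

E[X] = (2/7)·2 + (2/21)·16 + (3/7)·32 + (4/21)·44
     = 508/21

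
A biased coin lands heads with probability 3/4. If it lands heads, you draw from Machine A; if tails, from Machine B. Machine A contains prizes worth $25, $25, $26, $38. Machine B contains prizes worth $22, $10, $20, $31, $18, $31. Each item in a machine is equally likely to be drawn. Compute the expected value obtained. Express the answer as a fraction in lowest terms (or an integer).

215/8 dollars

E[X | Machine A] = (25 + 25 + 26 + 38)/4 = 57/2
E[X | Machine B] = (22 + 10 + 20 + 31 + 18 + 31)/6 = 22
E[X] = (3/4)·57/2 + (1/4)·22 = 215/8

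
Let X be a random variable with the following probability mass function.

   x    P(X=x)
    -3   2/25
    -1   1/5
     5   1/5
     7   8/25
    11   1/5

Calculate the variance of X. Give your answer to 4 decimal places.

20.8000

E[X] = (2/25)·(-3) + (1/5)·(-1) + (1/5)·5 + (8/25)·7 + (1/5)·11 = 5
E[X²] = (2/25)·9 + (1/5)·1 + (1/5)·25 + (8/25)·49 + (1/5)·121 = 229/5
Var(X) = 229/5 − (5)² = 104/5 ≈ 20.8000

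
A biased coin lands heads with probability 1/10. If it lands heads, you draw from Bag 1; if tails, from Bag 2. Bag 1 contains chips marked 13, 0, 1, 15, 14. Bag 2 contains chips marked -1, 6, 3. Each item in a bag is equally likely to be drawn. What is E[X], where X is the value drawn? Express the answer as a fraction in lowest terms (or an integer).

E[X | Bag 1] = (13 + 0 + 1 + 15 + 14)/5 = 43/5
E[X | Bag 2] = (-1 + 6 + 3)/3 = 8/3
E[X] = (1/10)·43/5 + (9/10)·8/3 = 163/50

163/50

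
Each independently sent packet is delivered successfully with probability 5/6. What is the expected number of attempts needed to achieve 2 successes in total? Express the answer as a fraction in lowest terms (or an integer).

By linearity (sum of 2 independent geometric waits), E[trials] = 2/p = 2/(5/6) = 12/5.

12/5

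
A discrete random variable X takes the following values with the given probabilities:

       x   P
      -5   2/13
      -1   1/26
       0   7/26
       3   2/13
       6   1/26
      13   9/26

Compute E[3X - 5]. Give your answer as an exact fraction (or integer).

E[3x-5] = (2/13)·(-20) + (1/26)·(-8) + (7/26)·(-5) + (2/13)·4 + (1/26)·13 + (9/26)·34
     = 106/13

106/13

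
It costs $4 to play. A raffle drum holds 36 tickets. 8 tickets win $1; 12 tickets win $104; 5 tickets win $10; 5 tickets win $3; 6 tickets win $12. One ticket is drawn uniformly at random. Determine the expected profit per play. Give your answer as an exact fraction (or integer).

E[payout] = (8/36)·1 + (12/36)·104 + (5/36)·10 + (5/36)·3 + (6/36)·12 = 1393/36
Expected profit = 1393/36 − 4 = 1249/36

1249/36 dollars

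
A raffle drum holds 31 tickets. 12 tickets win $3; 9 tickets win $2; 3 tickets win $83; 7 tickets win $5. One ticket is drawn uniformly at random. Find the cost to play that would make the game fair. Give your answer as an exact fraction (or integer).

338/31 dollars

E[payout] = (12/31)·3 + (9/31)·2 + (3/31)·83 + (7/31)·5 = 338/31
Fair fee = E[payout] = 338/31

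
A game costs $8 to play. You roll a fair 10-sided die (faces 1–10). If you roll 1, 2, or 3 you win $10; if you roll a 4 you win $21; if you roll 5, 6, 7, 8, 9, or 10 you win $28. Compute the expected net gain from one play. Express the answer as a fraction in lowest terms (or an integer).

139/10 dollars

E[payout] = (3/10)·10 + (1/10)·21 + (3/5)·28 = 219/10
Expected profit = 219/10 − 8 = 139/10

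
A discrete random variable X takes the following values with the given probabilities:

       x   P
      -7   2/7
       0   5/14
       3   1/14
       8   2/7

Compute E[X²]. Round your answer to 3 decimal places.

E[X²] = (2/7)·49 + (5/14)·0 + (1/14)·9 + (2/7)·64
     = 461/14 ≈ 32.929

32.929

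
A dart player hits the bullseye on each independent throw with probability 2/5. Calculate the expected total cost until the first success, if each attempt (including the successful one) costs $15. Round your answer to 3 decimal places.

E[#attempts] = 1/p = 5/2; E[cost] = 15·5/2 = 75/2.
≈ 37.500

$37.500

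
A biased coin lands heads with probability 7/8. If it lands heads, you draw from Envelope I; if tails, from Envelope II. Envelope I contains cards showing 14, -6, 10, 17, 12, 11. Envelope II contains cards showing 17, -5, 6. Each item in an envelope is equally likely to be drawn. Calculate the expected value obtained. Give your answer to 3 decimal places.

E[X | Envelope I] = (14 − 6 + 10 + 17 + 12 + 11)/6 = 29/3
E[X | Envelope II] = (17 − 5 + 6)/3 = 6
E[X] = (7/8)·29/3 + (1/8)·6 = 221/24 ≈ 9.208

9.208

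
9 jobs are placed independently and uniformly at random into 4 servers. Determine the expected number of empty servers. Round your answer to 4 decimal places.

Let Xⱼ=1 if server j is empty. P(Xⱼ=1) = ((4-1)/4)^9 = 19683/262144.
By linearity, E[#empty] = 4·19683/262144 = 19683/65536.
≈ 0.3003

0.3003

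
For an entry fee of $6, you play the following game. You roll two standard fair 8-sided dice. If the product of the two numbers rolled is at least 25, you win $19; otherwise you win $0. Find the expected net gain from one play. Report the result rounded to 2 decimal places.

E[payout] = (11/16)·0 + (5/16)·19 = 95/16
Expected profit = 95/16 − 6 = -1/16 ≈ -$0.06

-$0.06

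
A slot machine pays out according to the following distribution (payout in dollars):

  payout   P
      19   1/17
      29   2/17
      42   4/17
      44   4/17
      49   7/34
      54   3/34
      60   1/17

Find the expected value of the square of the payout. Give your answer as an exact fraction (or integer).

66441/34

E[X²] = (1/17)·361 + (2/17)·841 + (4/17)·1764 + (4/17)·1936 + (7/34)·2401 + (3/34)·2916 + (1/17)·3600
     = 66441/34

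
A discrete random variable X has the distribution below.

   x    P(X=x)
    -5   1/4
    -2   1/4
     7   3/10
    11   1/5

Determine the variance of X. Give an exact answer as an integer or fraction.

E[X] = (1/4)·(-5) + (1/4)·(-2) + (3/10)·7 + (1/5)·11 = 51/20
E[X²] = (1/4)·25 + (1/4)·4 + (3/10)·49 + (1/5)·121 = 923/20
Var(X) = 923/20 − (51/20)² = 15859/400

15859/400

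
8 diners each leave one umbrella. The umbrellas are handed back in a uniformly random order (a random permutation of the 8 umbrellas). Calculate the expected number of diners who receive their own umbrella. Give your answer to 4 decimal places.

Let Xᵢ = 1 if person i gets their own umbrella. For each i, P(Xᵢ=1) = 1/8.
By linearity of expectation, E[X₁+…+X_8] = 8·(1/8) = 1.
≈ 1.0000

1.0000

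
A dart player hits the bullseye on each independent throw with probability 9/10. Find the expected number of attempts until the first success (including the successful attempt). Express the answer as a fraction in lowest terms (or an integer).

10/9

For a geometric distribution, E[trials] = 1/p = 1/(9/10) = 10/9.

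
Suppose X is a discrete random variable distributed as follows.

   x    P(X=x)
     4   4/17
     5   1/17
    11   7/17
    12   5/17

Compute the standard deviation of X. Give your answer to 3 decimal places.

E[X] = 158/17, E[X²] = 1656/17
Var(X) = E[X²] − (E[X])² = 1656/17 − 24964/289 = 3188/289
SD(X) = √(3188/289) ≈ 3.321

3.321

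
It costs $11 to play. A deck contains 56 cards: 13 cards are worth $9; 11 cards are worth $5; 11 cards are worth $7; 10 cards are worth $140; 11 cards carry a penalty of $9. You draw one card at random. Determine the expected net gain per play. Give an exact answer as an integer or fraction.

E[payout] = (13/56)·9 + (11/56)·5 + (11/56)·7 + (10/56)·140 + (11/56)·(-9) = 775/28
Expected profit = 775/28 − 11 = 467/28

467/28 dollars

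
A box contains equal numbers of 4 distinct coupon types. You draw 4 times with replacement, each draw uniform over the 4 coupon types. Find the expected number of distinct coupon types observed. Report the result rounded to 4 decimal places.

Let Xⱼ=1 if type j appears at least once. P(Xⱼ=1) = 1 − ((4−1)/4)^4 = 175/256.
E[#distinct] = 4·175/256 = 175/64.
≈ 2.7344

2.7344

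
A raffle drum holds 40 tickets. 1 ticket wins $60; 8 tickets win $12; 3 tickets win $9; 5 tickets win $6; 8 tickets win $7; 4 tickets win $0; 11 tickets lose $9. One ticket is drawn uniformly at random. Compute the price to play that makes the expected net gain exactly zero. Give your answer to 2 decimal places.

E[payout] = (1/40)·60 + (8/40)·12 + (3/40)·9 + (5/40)·6 + (8/40)·7 + (4/40)·0 + (11/40)·(-9) = 17/4
Fair fee = E[payout] = 17/4 ≈ $4.25

$4.25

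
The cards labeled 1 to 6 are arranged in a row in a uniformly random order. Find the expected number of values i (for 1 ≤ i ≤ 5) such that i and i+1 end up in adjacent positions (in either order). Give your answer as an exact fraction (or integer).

For each i ∈ {1,…,5}, let Xᵢ = 1 if i and i+1 are adjacent. P(Xᵢ=1) = 2·(6−1)!/6! = 2/6.
By linearity, E[ΣXᵢ] = (5)·(2/6) = 5/3.

5/3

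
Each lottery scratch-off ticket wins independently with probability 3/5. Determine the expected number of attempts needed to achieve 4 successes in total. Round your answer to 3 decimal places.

By linearity (sum of 4 independent geometric waits), E[trials] = 4/p = 4/(3/5) = 20/3.
≈ 6.667

6.667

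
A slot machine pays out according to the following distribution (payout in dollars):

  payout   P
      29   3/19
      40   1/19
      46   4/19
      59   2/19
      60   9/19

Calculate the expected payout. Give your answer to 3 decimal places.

E[X] = (3/19)·29 + (1/19)·40 + (4/19)·46 + (2/19)·59 + (9/19)·60
     = 51 ≈ 51.000

$51.000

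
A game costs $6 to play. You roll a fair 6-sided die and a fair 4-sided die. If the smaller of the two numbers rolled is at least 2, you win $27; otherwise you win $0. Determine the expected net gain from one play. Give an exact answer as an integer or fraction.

E[payout] = (3/8)·0 + (5/8)·27 = 135/8
Expected profit = 135/8 − 6 = 87/8

87/8 dollars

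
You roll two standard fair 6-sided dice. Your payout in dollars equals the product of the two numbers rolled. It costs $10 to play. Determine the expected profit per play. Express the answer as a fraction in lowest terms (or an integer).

Distribution of the product of the two numbers rolled: 1 w.p. 1/36, 2 w.p. 1/18, 3 w.p. 1/18, 4 w.p. 1/12, 5 w.p. 1/18, 6 w.p. 1/9, …
E[payout] = (1/36)·1 + (1/18)·2 + (1/18)·3 + (1/12)·4 + (1/18)·5 + (1/9)·6 + (1/18)·8 + (1/36)·9 + (1/18)·10 + (1/9)·12 + (1/18)·15 + (1/36)·16 + (1/18)·18 + (1/18)·20 + (1/18)·24 + (1/36)·25 + (1/18)·30 + (1/36)·36 = 49/4
Expected profit = 49/4 − 10 = 9/4

9/4 dollars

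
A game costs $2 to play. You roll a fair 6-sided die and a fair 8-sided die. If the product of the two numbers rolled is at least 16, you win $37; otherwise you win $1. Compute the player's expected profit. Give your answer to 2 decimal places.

E[payout] = (7/12)·1 + (5/12)·37 = 16
Expected profit = 16 − 2 = 14 ≈ $14.00

$14.00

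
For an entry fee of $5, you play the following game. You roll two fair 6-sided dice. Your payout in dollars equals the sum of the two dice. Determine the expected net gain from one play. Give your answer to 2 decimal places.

Distribution of the sum of the two dice: 2 w.p. 1/36, 3 w.p. 1/18, 4 w.p. 1/12, 5 w.p. 1/9, 6 w.p. 5/36, 7 w.p. 1/6, …
E[payout] = (1/36)·2 + (1/18)·3 + (1/12)·4 + (1/9)·5 + (5/36)·6 + (1/6)·7 + (5/36)·8 + (1/9)·9 + (1/12)·10 + (1/18)·11 + (1/36)·12 = 7
Expected profit = 7 − 5 = 2 ≈ $2.00

$2.00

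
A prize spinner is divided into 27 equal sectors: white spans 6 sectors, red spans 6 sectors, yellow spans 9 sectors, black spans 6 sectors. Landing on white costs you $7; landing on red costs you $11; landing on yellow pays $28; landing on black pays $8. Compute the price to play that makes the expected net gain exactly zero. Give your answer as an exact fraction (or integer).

64/9 dollars

E[payout] = (6/27)·(-7) + (6/27)·(-11) + (9/27)·28 + (6/27)·8 = 64/9
Fair fee = E[payout] = 64/9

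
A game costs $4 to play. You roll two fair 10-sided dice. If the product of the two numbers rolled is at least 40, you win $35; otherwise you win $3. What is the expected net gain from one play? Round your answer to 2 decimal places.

$9.24

E[payout] = (17/25)·3 + (8/25)·35 = 331/25
Expected profit = 331/25 − 4 = 231/25 ≈ $9.24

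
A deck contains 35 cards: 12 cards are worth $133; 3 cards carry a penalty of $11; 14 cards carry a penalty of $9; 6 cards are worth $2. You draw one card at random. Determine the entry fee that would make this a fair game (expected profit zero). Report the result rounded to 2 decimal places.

$41.40

E[payout] = (12/35)·133 + (3/35)·(-11) + (14/35)·(-9) + (6/35)·2 = 207/5
Fair fee = E[payout] = 207/5 ≈ $41.40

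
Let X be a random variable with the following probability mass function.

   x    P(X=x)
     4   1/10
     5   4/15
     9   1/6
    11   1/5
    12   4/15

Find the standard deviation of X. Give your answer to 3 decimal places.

3.136

E[X] = 259/30, E[X²] = 2531/30
Var(X) = E[X²] − (E[X])² = 2531/30 − 67081/900 = 8849/900
SD(X) = √(8849/900) ≈ 3.136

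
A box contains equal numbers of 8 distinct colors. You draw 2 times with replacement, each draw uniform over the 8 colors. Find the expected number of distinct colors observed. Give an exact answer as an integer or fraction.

15/8

Let Xⱼ=1 if type j appears at least once. P(Xⱼ=1) = 1 − ((8−1)/8)^2 = 15/64.
E[#distinct] = 8·15/64 = 15/8.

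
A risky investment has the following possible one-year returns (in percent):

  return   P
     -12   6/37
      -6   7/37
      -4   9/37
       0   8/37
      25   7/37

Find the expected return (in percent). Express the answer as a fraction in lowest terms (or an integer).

E[X] = (6/37)·(-12) + (7/37)·(-6) + (9/37)·(-4) + (8/37)·0 + (7/37)·25
     = 25/37

25/37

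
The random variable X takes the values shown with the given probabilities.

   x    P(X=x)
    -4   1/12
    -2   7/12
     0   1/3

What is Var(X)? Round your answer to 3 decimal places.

1.417

E[X] = (1/12)·(-4) + (7/12)·(-2) + (1/3)·0 = -3/2
E[X²] = (1/12)·16 + (7/12)·4 + (1/3)·0 = 11/3
Var(X) = 11/3 − (-3/2)² = 17/12 ≈ 1.417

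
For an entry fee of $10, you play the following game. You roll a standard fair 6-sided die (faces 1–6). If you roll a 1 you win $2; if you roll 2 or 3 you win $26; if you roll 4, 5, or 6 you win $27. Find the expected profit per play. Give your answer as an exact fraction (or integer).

E[payout] = (1/6)·2 + (1/3)·26 + (1/2)·27 = 45/2
Expected profit = 45/2 − 10 = 25/2

25/2 dollars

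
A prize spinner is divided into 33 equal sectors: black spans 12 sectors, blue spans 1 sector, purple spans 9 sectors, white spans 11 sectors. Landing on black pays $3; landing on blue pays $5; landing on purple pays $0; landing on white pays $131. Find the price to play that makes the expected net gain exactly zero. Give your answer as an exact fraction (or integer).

E[payout] = (12/33)·3 + (1/33)·5 + (9/33)·0 + (11/33)·131 = 494/11
Fair fee = E[payout] = 494/11

494/11 dollars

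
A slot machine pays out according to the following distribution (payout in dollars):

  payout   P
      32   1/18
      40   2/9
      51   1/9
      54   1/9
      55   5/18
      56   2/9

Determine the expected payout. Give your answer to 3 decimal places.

E[X] = (1/18)·32 + (2/9)·40 + (1/9)·51 + (1/9)·54 + (5/18)·55 + (2/9)·56
     = 901/18 ≈ 50.056

$50.056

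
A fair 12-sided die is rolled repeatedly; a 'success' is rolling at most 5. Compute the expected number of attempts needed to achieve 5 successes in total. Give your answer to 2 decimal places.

By linearity (sum of 5 independent geometric waits), E[trials] = 5/p = 5/(5/12) = 12.
≈ 12.00

12.00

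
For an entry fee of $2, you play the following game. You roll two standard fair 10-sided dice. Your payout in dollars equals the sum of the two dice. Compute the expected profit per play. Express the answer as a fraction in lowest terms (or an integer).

Distribution of the sum of the two dice: 2 w.p. 1/100, 3 w.p. 1/50, 4 w.p. 3/100, 5 w.p. 1/25, 6 w.p. 1/20, 7 w.p. 3/50, …
E[payout] = (1/100)·2 + (1/50)·3 + (3/100)·4 + (1/25)·5 + (1/20)·6 + (3/50)·7 + (7/100)·8 + (2/25)·9 + (9/100)·10 + (1/10)·11 + (9/100)·12 + (2/25)·13 + (7/100)·14 + (3/50)·15 + (1/20)·16 + (1/25)·17 + (3/100)·18 + (1/50)·19 + (1/100)·20 = 11
Expected profit = 11 − 2 = 9

$9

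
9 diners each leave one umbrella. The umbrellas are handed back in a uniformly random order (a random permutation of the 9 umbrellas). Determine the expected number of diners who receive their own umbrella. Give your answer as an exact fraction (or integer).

Let Xᵢ = 1 if person i gets their own umbrella. For each i, P(Xᵢ=1) = 1/9.
By linearity of expectation, E[X₁+…+X_9] = 9·(1/9) = 1.

1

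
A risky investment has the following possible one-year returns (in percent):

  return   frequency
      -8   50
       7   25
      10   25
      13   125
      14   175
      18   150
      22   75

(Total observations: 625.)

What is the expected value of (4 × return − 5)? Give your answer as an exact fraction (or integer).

Total = 625, so P(return=-8) = 50/625, etc.
E[4x-5] = (2/25)·(-37) + (1/25)·23 + (1/25)·35 + (1/5)·47 + (7/25)·51 + (6/25)·67 + (3/25)·83
     = 1227/25

1227/25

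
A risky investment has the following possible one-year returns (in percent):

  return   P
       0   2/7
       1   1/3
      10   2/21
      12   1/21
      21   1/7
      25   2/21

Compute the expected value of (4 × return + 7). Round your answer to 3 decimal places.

35.952

E[4x+7] = (2/7)·7 + (1/3)·11 + (2/21)·47 + (1/21)·55 + (1/7)·91 + (2/21)·107
     = 755/21 ≈ 35.952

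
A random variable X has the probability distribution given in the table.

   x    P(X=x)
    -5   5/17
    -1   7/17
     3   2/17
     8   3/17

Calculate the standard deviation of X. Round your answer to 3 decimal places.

E[X] = -2/17, E[X²] = 342/17
Var(X) = E[X²] − (E[X])² = 342/17 − 4/289 = 5810/289
SD(X) = √(5810/289) ≈ 4.484

4.484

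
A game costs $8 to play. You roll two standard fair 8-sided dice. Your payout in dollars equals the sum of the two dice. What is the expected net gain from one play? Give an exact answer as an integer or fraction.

Distribution of the sum of the two dice: 2 w.p. 1/64, 3 w.p. 1/32, 4 w.p. 3/64, 5 w.p. 1/16, 6 w.p. 5/64, 7 w.p. 3/32, …
E[payout] = (1/64)·2 + (1/32)·3 + (3/64)·4 + (1/16)·5 + (5/64)·6 + (3/32)·7 + (7/64)·8 + (1/8)·9 + (7/64)·10 + (3/32)·11 + (5/64)·12 + (1/16)·13 + (3/64)·14 + (1/32)·15 + (1/64)·16 = 9
Expected profit = 9 − 8 = 1

$1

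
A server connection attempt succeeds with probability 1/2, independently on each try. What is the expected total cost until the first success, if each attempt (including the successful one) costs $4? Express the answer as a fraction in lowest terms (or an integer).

E[#attempts] = 1/p = 2; E[cost] = 4·2 = 8.

$8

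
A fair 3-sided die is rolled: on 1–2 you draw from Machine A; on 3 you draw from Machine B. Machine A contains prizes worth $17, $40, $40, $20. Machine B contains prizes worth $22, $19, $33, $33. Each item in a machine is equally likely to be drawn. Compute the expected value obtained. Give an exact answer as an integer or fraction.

341/12 dollars

E[X | Machine A] = (17 + 40 + 40 + 20)/4 = 117/4
E[X | Machine B] = (22 + 19 + 33 + 33)/4 = 107/4
E[X] = (2/3)·117/4 + (1/3)·107/4 = 341/12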